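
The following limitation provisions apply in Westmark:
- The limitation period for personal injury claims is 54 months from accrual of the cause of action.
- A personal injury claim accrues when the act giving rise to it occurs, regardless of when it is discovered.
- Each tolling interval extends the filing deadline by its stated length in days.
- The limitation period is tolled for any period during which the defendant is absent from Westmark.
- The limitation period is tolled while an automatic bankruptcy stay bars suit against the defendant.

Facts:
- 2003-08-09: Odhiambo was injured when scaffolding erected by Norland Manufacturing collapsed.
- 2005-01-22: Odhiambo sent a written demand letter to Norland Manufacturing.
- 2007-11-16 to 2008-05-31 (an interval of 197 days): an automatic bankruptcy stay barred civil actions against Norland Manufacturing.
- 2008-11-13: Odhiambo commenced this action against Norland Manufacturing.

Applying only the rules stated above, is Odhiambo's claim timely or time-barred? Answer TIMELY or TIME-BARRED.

The limitation period began to run on 2003-08-09.
The untolled deadline — 54 months after 2003-08-09 — is 2008-02-09.
The automatic bankruptcy stay from 2007-11-16 to 2008-05-31 tolled the period for 197 days, extending the deadline to 2008-08-24.
The other events in the timeline have no effect on the limitation period under the stated rules.
The 2008-11-13 filing falls after the 2008-08-24 deadline; the claim is time-barred.

TIME-BARRED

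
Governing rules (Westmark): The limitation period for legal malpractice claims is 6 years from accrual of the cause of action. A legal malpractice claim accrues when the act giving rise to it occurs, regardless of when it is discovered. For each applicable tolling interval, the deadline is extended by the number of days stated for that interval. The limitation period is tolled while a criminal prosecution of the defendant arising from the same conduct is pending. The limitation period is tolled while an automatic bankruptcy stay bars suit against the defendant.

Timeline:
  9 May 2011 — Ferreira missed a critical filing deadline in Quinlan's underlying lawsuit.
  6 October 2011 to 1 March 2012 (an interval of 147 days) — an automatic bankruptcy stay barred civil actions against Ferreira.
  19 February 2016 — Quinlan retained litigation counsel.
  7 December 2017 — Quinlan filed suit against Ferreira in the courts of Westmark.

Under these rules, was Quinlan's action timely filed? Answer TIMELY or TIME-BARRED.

TIME-BARRED

The limitation period began to run on 9 May 2011.
Adding the 6 years base period to 9 May 2011 gives a deadline of 9 May 2017, before any tolling.
The period was tolled for 147 days by the automatic bankruptcy stay (6 October 2011 to 1 March 2012), pushing the deadline to 3 October 2017.
Nothing else in the chronology tolls or restarts the period.
The 7 December 2017 filing falls after the 3 October 2017 deadline; the claim is time-barred.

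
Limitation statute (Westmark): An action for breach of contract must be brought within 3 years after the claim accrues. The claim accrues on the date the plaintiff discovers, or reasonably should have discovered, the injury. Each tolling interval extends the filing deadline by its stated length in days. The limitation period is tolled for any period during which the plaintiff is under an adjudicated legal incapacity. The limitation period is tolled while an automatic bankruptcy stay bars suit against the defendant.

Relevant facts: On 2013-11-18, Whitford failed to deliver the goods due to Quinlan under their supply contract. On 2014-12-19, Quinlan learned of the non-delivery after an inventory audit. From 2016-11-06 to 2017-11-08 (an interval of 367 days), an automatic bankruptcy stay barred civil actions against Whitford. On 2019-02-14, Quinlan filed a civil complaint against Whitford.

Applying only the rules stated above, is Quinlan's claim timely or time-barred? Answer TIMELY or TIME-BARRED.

TIME-BARRED

Under the discovery rule, the claim accrued on 2014-12-19, when Quinlan discovered the injury — not on the 2013-11-18 date of the underlying act.
3 years from 2014-12-19 is 2017-12-19.
The automatic bankruptcy stay from 2016-11-06 to 2017-11-08 tolled the period for 367 days, extending the deadline to 2018-12-21.
Filing on 2019-02-14 missed the 2018-12-21 deadline — the action is time-barred.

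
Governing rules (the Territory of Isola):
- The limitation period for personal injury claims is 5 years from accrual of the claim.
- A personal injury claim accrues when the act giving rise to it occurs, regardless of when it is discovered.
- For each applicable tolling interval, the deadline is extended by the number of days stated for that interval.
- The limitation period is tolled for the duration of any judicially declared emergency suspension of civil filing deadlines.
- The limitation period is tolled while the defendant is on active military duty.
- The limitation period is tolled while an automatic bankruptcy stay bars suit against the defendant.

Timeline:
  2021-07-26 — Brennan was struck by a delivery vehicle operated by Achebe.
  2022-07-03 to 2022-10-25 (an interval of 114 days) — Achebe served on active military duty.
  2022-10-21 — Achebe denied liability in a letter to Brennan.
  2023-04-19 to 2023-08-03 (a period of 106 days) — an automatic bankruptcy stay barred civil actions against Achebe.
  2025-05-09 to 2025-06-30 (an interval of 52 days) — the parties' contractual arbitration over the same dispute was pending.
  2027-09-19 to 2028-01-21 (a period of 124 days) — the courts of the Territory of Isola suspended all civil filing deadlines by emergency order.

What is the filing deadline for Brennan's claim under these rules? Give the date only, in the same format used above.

The claim accrued on 2021-07-26, when the wrongful act occurred.
5 years from 2021-07-26 is 2026-07-26.
Because the defendant's active military service ran from 2022-07-03 to 2022-10-25, the deadline is extended by 114 days to 2026-11-17.
The automatic bankruptcy stay from 2023-04-19 to 2023-08-03 tolled the period for 106 days, extending the deadline to 2027-03-03.
The emergency suspension of filing deadlines from 2027-09-19 to 2028-01-21 began after the period had already run on 2027-03-03, so it has no tolling effect.
No stated provision tolls the period for a pending arbitration, so the interval from 2025-05-09 to 2025-06-30 has no effect on the deadline.
Nothing else in the chronology tolls or restarts the period.

2027-03-03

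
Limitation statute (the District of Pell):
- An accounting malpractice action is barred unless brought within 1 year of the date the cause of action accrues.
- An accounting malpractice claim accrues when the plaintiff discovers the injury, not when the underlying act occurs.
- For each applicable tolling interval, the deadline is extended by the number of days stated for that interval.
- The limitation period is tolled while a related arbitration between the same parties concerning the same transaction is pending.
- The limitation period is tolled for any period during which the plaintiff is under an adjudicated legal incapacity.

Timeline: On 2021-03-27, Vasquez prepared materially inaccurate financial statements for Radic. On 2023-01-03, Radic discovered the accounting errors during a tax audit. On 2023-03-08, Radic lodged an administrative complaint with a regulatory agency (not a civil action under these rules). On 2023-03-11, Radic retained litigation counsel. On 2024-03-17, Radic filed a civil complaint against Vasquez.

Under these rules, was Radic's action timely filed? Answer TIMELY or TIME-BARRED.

TIME-BARRED

Accrual is tied to discovery, so the period began on 2023-01-03 rather than on 2021-03-27 when the act occurred.
1 year from 2023-01-03 is 2024-01-03.
The other events in the timeline have no effect on the limitation period under the stated rules.
Radic filed on 2024-03-17, after the 2024-01-03 deadline, so the action is time-barred.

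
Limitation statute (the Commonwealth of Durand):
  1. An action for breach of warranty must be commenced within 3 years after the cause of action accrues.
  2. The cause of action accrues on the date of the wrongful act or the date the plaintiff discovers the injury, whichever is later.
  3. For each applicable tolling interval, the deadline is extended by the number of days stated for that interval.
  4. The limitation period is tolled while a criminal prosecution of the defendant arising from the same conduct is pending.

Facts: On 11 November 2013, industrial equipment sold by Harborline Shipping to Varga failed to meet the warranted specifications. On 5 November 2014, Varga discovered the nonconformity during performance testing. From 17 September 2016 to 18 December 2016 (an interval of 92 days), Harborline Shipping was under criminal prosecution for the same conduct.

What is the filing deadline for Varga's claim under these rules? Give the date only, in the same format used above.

Taking the later of the act (11 November 2013) and discovery (5 November 2014), the claim accrued on 5 November 2014.
Adding the 3 years base period to 5 November 2014 gives a deadline of 5 November 2017, before any tolling.
The period was tolled for 92 days by the pending criminal prosecution (17 September 2016 to 18 December 2016), pushing the deadline to 5 February 2018.

5 February 2018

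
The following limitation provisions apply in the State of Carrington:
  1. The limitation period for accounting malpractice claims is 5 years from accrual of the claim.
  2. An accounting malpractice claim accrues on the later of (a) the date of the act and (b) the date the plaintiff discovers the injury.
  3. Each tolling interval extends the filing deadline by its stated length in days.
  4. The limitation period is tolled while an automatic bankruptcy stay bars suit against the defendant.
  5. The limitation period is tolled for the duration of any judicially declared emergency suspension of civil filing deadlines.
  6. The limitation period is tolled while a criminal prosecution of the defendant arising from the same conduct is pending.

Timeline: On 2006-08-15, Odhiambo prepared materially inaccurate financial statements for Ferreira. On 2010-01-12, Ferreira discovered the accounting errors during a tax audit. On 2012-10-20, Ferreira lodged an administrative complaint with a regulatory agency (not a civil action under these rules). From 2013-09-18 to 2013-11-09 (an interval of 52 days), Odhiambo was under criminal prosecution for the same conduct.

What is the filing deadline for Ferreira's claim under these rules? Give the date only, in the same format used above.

The claim accrued on 2010-01-12 — the later of the 2006-08-15 act and the 2010-01-12 discovery.
5 years from 2010-01-12 is 2015-01-12.
The pending criminal prosecution from 2013-09-18 to 2013-11-09 tolled the period for 52 days, extending the deadline to 2015-03-05.
The other events in the timeline have no effect on the limitation period under the stated rules.

2015-03-05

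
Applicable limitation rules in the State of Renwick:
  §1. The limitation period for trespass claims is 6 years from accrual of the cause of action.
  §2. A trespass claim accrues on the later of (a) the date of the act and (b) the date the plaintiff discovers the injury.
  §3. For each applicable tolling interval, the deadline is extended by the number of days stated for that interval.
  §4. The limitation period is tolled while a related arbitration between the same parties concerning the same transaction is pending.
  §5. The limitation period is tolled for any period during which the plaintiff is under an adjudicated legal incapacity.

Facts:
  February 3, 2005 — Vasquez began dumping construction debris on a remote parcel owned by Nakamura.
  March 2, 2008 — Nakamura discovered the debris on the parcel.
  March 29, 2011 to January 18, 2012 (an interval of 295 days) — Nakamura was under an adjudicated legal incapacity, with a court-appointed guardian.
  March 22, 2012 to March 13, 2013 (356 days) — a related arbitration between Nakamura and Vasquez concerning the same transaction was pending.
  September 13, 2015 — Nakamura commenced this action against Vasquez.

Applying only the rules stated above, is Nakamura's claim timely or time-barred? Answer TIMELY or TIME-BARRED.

Because discovery on March 2, 2008 post-dates the February 3, 2005 act, accrual under the later-of rule falls on March 2, 2008.
Adding the 6 years base period to March 2, 2008 gives a deadline of March 2, 2014, before any tolling.
The plaintiff's legal incapacity from March 29, 2011 to January 18, 2012 tolled the period for 295 days, extending the deadline to December 22, 2014.
The pending related arbitration from March 22, 2012 to March 13, 2013 tolled the period for 356 days, extending the deadline to December 13, 2015.
Filing on September 13, 2015 beat the December 13, 2015 deadline — the action is timely.

TIMELY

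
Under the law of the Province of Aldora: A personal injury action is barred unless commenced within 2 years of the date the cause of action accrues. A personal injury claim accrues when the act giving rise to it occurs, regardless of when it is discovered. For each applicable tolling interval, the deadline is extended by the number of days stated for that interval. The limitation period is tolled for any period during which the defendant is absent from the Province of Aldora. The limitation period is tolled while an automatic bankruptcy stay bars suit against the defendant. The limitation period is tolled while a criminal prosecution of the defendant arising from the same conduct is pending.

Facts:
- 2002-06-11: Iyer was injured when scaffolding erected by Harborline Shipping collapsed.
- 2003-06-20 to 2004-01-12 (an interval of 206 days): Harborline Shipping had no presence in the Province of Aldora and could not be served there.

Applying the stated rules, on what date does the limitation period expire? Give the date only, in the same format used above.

2005-01-03

The claim accrued on 2002-06-11, when the wrongful act occurred.
Adding the 2 years base period to 2002-06-11 gives a deadline of 2004-06-11, before any tolling.
The period was tolled for 206 days by the defendant's absence from the jurisdiction (2003-06-20 to 2004-01-12), pushing the deadline to 2005-01-03.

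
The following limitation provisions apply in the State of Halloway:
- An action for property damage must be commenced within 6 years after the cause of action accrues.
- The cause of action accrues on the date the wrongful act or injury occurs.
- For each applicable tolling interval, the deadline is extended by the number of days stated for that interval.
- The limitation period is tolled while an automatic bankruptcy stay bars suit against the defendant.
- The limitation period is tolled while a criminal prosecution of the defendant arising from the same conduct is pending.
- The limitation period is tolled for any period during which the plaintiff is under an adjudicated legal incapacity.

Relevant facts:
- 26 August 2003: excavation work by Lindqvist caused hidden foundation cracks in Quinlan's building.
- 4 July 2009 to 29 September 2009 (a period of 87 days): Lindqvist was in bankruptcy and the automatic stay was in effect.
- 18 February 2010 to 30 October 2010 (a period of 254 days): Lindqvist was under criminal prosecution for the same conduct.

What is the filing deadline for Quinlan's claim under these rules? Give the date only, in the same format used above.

21 November 2009

The limitation period began to run on 26 August 2003.
Adding the 6 years base period to 26 August 2003 gives a deadline of 26 August 2009, before any tolling.
The automatic bankruptcy stay from 4 July 2009 to 29 September 2009 tolled the period for 87 days, extending the deadline to 21 November 2009.
The pending criminal prosecution from 18 February 2010 to 30 October 2010 began after the period had already run on 21 November 2009, so it has no tolling effect.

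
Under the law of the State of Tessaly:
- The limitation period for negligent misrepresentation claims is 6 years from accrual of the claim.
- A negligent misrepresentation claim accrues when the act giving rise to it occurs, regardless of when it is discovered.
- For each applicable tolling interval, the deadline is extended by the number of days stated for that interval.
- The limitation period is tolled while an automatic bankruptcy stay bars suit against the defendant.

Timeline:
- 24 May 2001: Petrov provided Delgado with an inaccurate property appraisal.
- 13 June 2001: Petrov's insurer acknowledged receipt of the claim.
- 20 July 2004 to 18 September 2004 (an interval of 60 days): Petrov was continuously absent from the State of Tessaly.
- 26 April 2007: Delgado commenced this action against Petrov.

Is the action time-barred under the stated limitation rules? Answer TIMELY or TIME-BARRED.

The limitation period began to run on 24 May 2001.
The untolled deadline — 6 years after 24 May 2001 — is 24 May 2007.
The defendant's absence from the jurisdiction from 20 July 2004 to 18 September 2004 does not toll the period, because no stated rule makes the defendant's absence a tolling event.
None of the other events listed affects the running of the period under the stated rules.
The 26 April 2007 filing precedes the 24 May 2007 deadline; the claim is timely.

TIMELY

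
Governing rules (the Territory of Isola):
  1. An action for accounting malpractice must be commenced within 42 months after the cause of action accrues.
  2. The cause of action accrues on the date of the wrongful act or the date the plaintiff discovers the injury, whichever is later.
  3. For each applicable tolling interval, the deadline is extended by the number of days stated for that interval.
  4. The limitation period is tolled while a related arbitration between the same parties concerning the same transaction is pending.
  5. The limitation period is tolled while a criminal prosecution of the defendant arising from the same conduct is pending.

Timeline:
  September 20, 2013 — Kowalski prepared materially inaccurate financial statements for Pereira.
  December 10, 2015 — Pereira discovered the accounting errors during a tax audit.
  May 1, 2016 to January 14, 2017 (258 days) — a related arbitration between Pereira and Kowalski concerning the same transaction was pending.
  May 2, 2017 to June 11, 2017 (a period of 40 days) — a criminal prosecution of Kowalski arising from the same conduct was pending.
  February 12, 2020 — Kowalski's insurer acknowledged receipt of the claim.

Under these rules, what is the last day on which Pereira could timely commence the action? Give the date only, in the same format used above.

The claim accrued on December 10, 2015 — the later of the September 20, 2013 act and the December 10, 2015 discovery.
Adding the 42 months base period to December 10, 2015 gives a deadline of June 10, 2019, before any tolling.
Because the pending related arbitration ran from May 1, 2016 to January 14, 2017, the deadline is extended by 258 days to February 23, 2020.
The pending criminal prosecution from May 2, 2017 to June 11, 2017 tolled the period for 40 days, extending the deadline to April 3, 2020.
The other events in the timeline have no effect on the limitation period under the stated rules.

April 3, 2020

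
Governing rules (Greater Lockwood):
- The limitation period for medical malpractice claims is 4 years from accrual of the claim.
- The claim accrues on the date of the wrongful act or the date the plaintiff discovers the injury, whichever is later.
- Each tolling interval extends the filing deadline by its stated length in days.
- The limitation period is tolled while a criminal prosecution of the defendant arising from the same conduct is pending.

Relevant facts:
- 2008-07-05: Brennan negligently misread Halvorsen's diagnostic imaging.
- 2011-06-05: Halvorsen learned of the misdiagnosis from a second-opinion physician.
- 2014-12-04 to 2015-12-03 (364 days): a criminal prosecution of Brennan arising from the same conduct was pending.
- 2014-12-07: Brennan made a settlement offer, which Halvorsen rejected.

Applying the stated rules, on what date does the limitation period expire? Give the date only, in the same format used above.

2016-06-03

Taking the later of the act (2008-07-05) and discovery (2011-06-05), the claim accrued on 2011-06-05.
4 years from 2011-06-05 is 2015-06-05.
The period was tolled for 364 days by the pending criminal prosecution (2014-12-04 to 2015-12-03), pushing the deadline to 2016-06-03.
The other events in the timeline have no effect on the limitation period under the stated rules.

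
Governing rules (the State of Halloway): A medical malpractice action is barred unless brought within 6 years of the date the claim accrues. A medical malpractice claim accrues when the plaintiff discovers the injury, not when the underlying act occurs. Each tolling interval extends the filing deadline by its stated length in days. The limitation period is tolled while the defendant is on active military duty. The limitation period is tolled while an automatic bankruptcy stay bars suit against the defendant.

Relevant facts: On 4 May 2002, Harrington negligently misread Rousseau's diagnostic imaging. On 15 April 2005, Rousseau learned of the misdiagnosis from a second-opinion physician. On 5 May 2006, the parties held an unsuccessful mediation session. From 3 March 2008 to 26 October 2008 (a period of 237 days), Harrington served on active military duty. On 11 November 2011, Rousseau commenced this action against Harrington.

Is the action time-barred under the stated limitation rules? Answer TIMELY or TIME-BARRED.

The claim did not accrue until Rousseau discovered the injury on 15 April 2005; the 4 May 2002 act date does not start the clock under the stated rule.
Adding the 6 years base period to 15 April 2005 gives a deadline of 15 April 2011, before any tolling.
The defendant's active military service from 3 March 2008 to 26 October 2008 tolled the period for 237 days, extending the deadline to 8 December 2011.
The other events in the timeline have no effect on the limitation period under the stated rules.
Filing on 11 November 2011 beat the 8 December 2011 deadline — the action is timely.

TIMELY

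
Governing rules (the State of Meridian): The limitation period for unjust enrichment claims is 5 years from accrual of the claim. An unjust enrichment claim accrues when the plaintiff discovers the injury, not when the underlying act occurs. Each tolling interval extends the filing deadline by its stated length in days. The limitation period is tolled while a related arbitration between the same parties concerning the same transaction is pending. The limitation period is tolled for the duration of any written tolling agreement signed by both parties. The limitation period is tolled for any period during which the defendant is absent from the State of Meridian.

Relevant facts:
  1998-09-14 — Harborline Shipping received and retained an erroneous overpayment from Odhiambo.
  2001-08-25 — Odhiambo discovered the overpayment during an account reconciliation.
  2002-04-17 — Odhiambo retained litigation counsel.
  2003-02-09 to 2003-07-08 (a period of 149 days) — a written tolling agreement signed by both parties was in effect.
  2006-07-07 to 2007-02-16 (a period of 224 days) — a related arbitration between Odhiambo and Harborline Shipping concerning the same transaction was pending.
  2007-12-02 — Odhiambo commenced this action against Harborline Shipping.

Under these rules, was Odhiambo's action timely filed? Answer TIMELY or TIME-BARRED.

The claim did not accrue until Odhiambo discovered the injury on 2001-08-25; the 1998-09-14 act date does not start the clock under the stated rule.
Adding the 5 years base period to 2001-08-25 gives a deadline of 2006-08-25, before any tolling.
Because the written tolling agreement ran from 2003-02-09 to 2003-07-08, the deadline is extended by 149 days to 2007-01-21.
The pending related arbitration from 2006-07-07 to 2007-02-16 tolled the period for 224 days, extending the deadline to 2007-09-02.
Nothing else in the chronology tolls or restarts the period.
Odhiambo filed on 2007-12-02, after the 2007-09-02 deadline, so the action is time-barred.

TIME-BARRED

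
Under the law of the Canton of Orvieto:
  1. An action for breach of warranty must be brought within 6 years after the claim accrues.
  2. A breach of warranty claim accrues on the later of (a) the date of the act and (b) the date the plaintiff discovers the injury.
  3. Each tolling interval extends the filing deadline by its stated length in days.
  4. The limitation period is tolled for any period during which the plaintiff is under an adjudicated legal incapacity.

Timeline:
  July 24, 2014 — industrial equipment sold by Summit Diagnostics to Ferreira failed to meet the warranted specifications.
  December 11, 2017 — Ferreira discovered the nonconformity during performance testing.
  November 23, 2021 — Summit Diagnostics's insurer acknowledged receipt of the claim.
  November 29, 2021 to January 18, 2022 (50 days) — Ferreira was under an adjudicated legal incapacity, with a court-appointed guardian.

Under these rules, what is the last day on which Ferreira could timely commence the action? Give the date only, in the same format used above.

January 30, 2024

Taking the later of the act (July 24, 2014) and discovery (December 11, 2017), the claim accrued on December 11, 2017.
Adding the 6 years base period to December 11, 2017 gives a deadline of December 11, 2023, before any tolling.
The plaintiff's legal incapacity from November 29, 2021 to January 18, 2022 tolled the period for 50 days, extending the deadline to January 30, 2024.
Nothing else in the chronology tolls or restarts the period.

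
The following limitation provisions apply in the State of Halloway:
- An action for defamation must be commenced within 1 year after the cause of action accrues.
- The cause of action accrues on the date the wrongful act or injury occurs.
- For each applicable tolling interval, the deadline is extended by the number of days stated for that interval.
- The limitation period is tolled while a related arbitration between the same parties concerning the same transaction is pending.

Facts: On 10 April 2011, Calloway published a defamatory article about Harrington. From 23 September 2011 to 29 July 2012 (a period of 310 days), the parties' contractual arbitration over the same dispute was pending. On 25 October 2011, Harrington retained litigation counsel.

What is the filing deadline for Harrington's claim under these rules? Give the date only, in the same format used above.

14 February 2013

The cause of action accrued on 10 April 2011, the date of the act.
Adding the 1 year base period to 10 April 2011 gives a deadline of 10 April 2012, before any tolling.
The period was tolled for 310 days by the pending related arbitration (23 September 2011 to 29 July 2012), pushing the deadline to 14 February 2013.
None of the other events listed affects the running of the period under the stated rules.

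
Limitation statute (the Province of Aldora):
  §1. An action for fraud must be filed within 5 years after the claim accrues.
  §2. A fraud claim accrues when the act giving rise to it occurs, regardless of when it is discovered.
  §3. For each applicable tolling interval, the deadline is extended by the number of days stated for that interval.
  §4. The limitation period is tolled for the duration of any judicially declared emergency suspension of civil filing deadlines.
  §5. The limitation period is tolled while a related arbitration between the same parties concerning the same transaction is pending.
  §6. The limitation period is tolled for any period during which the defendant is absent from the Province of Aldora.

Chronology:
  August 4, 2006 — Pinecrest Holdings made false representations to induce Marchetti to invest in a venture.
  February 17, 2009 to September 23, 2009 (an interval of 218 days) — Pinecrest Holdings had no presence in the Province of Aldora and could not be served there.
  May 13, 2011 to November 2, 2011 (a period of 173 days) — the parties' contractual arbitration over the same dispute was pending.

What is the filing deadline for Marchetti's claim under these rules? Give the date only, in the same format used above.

The claim accrued on August 4, 2006, the date of the act.
5 years from August 4, 2006 is August 4, 2011.
The defendant's absence from the jurisdiction from February 17, 2009 to September 23, 2009 tolled the period for 218 days, extending the deadline to March 9, 2012.
The period was tolled for 173 days by the pending related arbitration (May 13, 2011 to November 2, 2011), pushing the deadline to August 29, 2012.

August 29, 2012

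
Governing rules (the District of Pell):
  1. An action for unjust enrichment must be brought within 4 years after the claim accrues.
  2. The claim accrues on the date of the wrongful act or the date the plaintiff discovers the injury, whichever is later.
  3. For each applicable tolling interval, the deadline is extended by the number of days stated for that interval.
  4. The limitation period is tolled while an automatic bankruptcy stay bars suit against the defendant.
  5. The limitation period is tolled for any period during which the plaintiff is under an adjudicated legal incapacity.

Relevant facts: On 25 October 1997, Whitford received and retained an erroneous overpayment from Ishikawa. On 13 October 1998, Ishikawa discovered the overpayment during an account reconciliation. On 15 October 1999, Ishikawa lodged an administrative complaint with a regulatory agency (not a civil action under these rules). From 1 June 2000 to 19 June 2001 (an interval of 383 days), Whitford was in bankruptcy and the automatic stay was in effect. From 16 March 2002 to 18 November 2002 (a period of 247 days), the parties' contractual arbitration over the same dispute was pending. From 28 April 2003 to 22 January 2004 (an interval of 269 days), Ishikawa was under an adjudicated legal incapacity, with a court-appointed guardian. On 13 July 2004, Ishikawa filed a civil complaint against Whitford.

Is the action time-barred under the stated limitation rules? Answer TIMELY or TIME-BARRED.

TIMELY

The claim accrued on 13 October 1998 — the later of the 25 October 1997 act and the 13 October 1998 discovery.
The untolled deadline — 4 years after 13 October 1998 — is 13 October 2002.
The automatic bankruptcy stay from 1 June 2000 to 19 June 2001 tolled the period for 383 days, extending the deadline to 31 October 2003.
The period was tolled for 269 days by the plaintiff's legal incapacity (28 April 2003 to 22 January 2004), pushing the deadline to 26 July 2004.
No stated provision tolls the period for a pending arbitration, so the interval from 16 March 2002 to 18 November 2002 has no effect on the deadline.
The other events in the timeline have no effect on the limitation period under the stated rules.
Filing on 13 July 2004 beat the 26 July 2004 deadline — the action is timely.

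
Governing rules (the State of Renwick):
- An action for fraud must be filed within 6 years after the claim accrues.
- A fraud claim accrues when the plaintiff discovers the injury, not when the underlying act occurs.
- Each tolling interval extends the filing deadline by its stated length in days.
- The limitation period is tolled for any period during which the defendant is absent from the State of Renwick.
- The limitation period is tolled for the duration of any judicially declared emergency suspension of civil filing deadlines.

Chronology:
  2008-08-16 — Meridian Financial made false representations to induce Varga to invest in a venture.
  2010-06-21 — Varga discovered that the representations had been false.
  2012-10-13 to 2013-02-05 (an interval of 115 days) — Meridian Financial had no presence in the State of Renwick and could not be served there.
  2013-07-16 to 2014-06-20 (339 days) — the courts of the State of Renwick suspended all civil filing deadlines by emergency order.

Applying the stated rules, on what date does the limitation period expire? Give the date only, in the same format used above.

2017-09-18

The claim did not accrue until Varga discovered the injury on 2010-06-21; the 2008-08-16 act date does not start the clock under the stated rule.
Adding the 6 years base period to 2010-06-21 gives a deadline of 2016-06-21, before any tolling.
Because the defendant's absence from the jurisdiction ran from 2012-10-13 to 2013-02-05, the deadline is extended by 115 days to 2016-10-14.
The emergency suspension of filing deadlines from 2013-07-16 to 2014-06-20 tolled the period for 339 days, extending the deadline to 2017-09-18.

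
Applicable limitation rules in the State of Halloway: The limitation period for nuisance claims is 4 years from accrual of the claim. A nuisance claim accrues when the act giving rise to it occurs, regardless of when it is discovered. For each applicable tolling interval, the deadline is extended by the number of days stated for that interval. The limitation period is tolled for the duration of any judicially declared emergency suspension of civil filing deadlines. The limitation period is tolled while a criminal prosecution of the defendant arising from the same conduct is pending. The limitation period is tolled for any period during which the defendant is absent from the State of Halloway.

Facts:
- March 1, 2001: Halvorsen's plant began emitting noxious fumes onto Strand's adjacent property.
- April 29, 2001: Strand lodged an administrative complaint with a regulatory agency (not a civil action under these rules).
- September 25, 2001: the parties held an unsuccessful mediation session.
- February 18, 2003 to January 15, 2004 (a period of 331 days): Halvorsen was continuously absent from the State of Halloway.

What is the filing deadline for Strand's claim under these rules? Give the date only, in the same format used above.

January 26, 2006

The claim accrued on March 1, 2001, when the wrongful act occurred.
4 years from March 1, 2001 is March 1, 2005.
The period was tolled for 331 days by the defendant's absence from the jurisdiction (February 18, 2003 to January 15, 2004), pushing the deadline to January 26, 2006.
The other events in the timeline have no effect on the limitation period under the stated rules.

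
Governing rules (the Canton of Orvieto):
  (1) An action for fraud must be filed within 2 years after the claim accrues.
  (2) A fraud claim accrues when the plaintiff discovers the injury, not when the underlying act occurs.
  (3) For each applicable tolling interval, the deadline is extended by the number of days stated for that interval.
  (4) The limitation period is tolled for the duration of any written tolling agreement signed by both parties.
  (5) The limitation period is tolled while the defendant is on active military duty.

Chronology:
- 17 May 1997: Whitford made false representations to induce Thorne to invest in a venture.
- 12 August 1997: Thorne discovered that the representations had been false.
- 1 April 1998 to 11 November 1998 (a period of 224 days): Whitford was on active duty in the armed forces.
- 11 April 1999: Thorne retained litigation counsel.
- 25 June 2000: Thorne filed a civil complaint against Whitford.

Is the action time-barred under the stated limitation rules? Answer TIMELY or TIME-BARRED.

The claim did not accrue until Thorne discovered the injury on 12 August 1997; the 17 May 1997 act date does not start the clock under the stated rule.
The untolled deadline — 2 years after 12 August 1997 — is 12 August 1999.
The period was tolled for 224 days by the defendant's active military service (1 April 1998 to 11 November 1998), pushing the deadline to 23 March 2000.
Nothing else in the chronology tolls or restarts the period.
Filing on 25 June 2000 missed the 23 March 2000 deadline — the action is time-barred.

TIME-BARRED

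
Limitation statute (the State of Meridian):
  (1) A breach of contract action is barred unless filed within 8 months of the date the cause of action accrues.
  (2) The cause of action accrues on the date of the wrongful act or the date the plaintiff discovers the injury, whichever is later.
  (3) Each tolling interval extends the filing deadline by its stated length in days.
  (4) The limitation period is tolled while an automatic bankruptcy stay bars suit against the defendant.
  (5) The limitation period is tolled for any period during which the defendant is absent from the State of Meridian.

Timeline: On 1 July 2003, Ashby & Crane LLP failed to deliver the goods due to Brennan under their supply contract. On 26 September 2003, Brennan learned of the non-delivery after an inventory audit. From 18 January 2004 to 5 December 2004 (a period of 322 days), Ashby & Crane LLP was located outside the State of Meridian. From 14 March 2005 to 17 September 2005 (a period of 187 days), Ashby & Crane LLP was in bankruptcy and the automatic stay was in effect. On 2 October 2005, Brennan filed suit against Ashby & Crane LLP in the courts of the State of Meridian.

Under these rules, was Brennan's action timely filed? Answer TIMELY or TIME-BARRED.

TIMELY

Taking the later of the act (1 July 2003) and discovery (26 September 2003), the claim accrued on 26 September 2003.
The untolled deadline — 8 months after 26 September 2003 — is 26 May 2004.
The period was tolled for 322 days by the defendant's absence from the jurisdiction (18 January 2004 to 5 December 2004), pushing the deadline to 13 April 2005.
Because the automatic bankruptcy stay ran from 14 March 2005 to 17 September 2005, the deadline is extended by 187 days to 17 October 2005.
Filing on 2 October 2005 beat the 17 October 2005 deadline — the action is timely.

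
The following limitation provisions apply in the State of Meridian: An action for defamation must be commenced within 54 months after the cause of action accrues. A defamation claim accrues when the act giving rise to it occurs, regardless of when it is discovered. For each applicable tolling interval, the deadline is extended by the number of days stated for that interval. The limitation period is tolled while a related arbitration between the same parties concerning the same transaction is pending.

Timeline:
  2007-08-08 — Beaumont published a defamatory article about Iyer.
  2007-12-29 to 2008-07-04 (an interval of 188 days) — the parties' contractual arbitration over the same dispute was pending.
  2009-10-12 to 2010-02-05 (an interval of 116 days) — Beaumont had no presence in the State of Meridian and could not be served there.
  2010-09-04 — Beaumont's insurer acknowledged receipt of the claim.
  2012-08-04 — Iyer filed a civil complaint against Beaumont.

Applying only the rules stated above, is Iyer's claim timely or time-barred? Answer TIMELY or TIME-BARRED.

TIMELY

The claim accrued on 2007-08-08, when the wrongful act occurred.
Adding the 54 months base period to 2007-08-08 gives a deadline of 2012-02-08, before any tolling.
Because the pending related arbitration ran from 2007-12-29 to 2008-07-04, the deadline is extended by 188 days to 2012-08-14.
Although the defendant's absence ran from 2009-10-12 to 2010-02-05, the stated rules do not make that a tolling event, so it is disregarded.
None of the other events listed affects the running of the period under the stated rules.
Filing on 2012-08-04 beat the 2012-08-14 deadline — the action is timely.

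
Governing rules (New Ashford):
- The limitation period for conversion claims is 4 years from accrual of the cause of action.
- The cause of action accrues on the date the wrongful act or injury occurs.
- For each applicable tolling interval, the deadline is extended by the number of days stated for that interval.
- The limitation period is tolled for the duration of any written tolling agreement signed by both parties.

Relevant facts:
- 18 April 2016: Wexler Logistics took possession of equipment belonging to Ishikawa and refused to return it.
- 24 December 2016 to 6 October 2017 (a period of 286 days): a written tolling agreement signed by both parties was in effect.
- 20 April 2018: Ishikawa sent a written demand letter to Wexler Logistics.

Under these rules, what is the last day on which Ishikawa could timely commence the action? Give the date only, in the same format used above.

29 January 2021

The limitation period began to run on 18 April 2016.
4 years from 18 April 2016 is 18 April 2020.
Because the written tolling agreement ran from 24 December 2016 to 6 October 2017, the deadline is extended by 286 days to 29 January 2021.
None of the other events listed affects the running of the period under the stated rules.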